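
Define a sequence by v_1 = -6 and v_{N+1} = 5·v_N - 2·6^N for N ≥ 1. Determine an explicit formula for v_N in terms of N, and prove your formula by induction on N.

Computing the first terms: v_1 = -6, v_2 = -42, v_3 = -282. This suggests v_N = 6·5^(N - 1) - 2·6^N.
Base step (N = 1): the formula gives -6 = -6 = v_1.
Suppose the result is true for N = i, so v_i = 6·5^(i - 1) - 2·6^i.
Then v_{i+1} = 5·v_i - 2·6^i = 5·(6·5^(i - 1) - 2·6^i) - 2·6^i = 6·5^i - 2·6^(i + 1) = 6·5^((i+1) - 1) - 2·6^(i+1),
which is the claimed formula at N = i+1.
By induction, the statement is established for all N ≥ 1.

v_N = 6·5^(N - 1) - 2·6^N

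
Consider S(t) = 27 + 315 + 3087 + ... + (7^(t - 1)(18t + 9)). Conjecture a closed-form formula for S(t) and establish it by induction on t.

S(t) = 7^t(3t + 1) - 1

We claim S(t) = 7^t(3t + 1) - 1 for all t ≥ 1.
When t = 1: S(1) = 27, and the closed form gives 27. They agree.
Inductive step: suppose the statement holds for some i ≥ 1, so S(i) = 7^i(3i + 1) - 1.
Then S(i+1) = S(i) + (7^i(18i + 27)) = (7^i(3i + 1) - 1) + (7^i(18i + 27)).
Simplifying, S(i+1) = 21·7^i·i + 28·7^i - 1 = 7^(i+1)(3(i+1) + 1) - 1,
which is the closed form with t = i+1.
By induction, the statement is established for all t ≥ 1.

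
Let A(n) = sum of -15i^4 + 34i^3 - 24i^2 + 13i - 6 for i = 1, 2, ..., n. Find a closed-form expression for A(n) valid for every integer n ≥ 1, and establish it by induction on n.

We claim A(n) = -n(3n^4 - n^3 - 4n^2 - 3n + 3) for all n ≥ 1.
Base step (n = 1): A(1) = 2, and the closed form gives 2. They agree.
For the inductive step, assume it holds for an arbitrary i ≥ 1, so A(i) = i(-3i^4 + i^3 + 4i^2 + 3i - 3).
Then A(i+1) = A(i) + (-15i^4 - 26i^3 - 12i^2 + 7i + 2) = (i(-3i^4 + i^3 + 4i^2 + 3i - 3)) + (-15i^4 - 26i^3 - 12i^2 + 7i + 2).
Simplifying, A(i+1) = -(i + 1)(3i^4 + 11i^3 + 11i^2 - 2i - 2) = -(i+1)(3(i+1)^4 - (i+1)^3 - 4(i+1)^2 - 3(i+1) + 3),
which is the closed form with n = i+1.
This completes the induction.

A(n) = -n(3n^4 - n^3 - 4n^2 - 3n + 3)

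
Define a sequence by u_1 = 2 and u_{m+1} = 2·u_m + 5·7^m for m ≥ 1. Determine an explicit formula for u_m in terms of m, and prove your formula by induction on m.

Computing the first terms: u_1 = 2, u_2 = 39, u_3 = 323. This suggests u_m = -5·2^(m - 1) + 7^m.
Base case (m = 1): the formula gives 2 = 2 = u_1.
Inductive step: suppose the statement holds for some r ≥ 1, so u_r = -5·2^(r - 1) + 7^r.
Then u_{r+1} = 2·u_r + 5·7^r = 2·(-5·2^(r - 1) + 7^r) + 5·7^r = -5·2^r + 7^(r + 1) = -5·2^((r+1) - 1) + 7^(r+1),
which is the claimed formula at m = r+1.
This completes the induction.

u_m = -5·2^(m - 1) + 7^m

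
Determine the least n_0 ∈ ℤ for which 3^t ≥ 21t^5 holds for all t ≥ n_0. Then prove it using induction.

n_0 = 16

At t = 15: 14348907 < 15946875, so the inequality fails and n_0 ≥ 16. We prove 3^t ≥ 21t^5 for all t ≥ 16.
For the base case t = 16: 3^t = 43046721 and 21t^5 = 22020096, so 43046721 ≥ 22020096.
Suppose the result is true for t = r, so 3^r ≥ 21r^5.
Then 3^(r + 1) = 3·(3^r) ≥ 3·(21r^5).
Also, for r ≥ 16 we have 3·(21r^5) ≥ 21(r+1)^5, since 3 ≥ (1 + 1/r)^5 for all r ≥ 16.
Combining, 3^(r + 1) ≥ 21(r+1)^5.
Hence, by induction on t, the claim holds for every t ≥ 16.
Hence the smallest such n_0 is 16.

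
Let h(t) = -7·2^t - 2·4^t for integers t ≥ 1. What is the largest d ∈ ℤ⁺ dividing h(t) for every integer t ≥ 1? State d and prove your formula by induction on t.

d = 2

Computing the first values: h(1) = -22 and h(2) = -60; gcd(-22, -60) = 2, so d ≤ 2.
We prove 2 | -7·2^t - 2·4^t for all t ≥ 1 by induction on t.
When t = 1: h(1) = -22 = 2·(-11), so 2 | h(1).
Inductive step: suppose the statement holds for some r ≥ 1, i.e. 2 | h(r). Then
h(r+1) − 4·h(r) = (-7·2^(r+1) - 2·4^(r+1)) − 4·(-7·2^r - 2·4^r) = (-7)·2^r·(2 − 4) = (14)·2^r. Since 2 | h(r) by the inductive hypothesis, 2 | 4·h(r); and 2 | 14 since 14 = 2·7. Therefore 2 | h(r+1).
This completes the induction.
Therefore the largest such d is 2.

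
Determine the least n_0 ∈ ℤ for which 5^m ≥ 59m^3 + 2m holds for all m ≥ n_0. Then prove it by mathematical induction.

At m = 5: 3125 < 7385, so the inequality fails and n_0 ≥ 6. We prove 5^m ≥ 59m^3 + 2m for all m ≥ 6.
Base case (m = 6): 5^m = 15625 and 59m^3 + 2m = 12756, so 15625 ≥ 12756.
Inductive step: suppose the statement holds for some p ≥ 6, so 5^p ≥ 59p^3 + 2p.
Then 5^(p + 1) = 5·(5^p) ≥ 5·(59p^3 + 2p).
Also, for p ≥ 6 we have 5·(59p^3 + 2p) ≥ 59(p+1)^3 + 2(p+1), since 5·(59p^3 + 2p) − (59(p+1)^3 + 2(p+1)) = 236p^3 - 177p^2 - 169p - 61, which is nonnegative for all p ≥ 6.
Combining, 5^(p + 1) ≥ 59(p+1)^3 + 2(p+1).
By induction, the statement is established for all m ≥ 6.
Hence the smallest such n_0 is 6.

n_0 = 6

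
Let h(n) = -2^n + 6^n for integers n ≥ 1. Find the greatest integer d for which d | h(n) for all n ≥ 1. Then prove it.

Computing the first values: h(1) = 4 and h(2) = 32; gcd(4, 32) = 4, so d ≤ 4.
We prove 4 | -2^n + 6^n for all n ≥ 1 by induction on n.
Base case (n = 1): h(1) = 4 = 4·(1), so 4 | h(1).
Inductive step: assume the claim holds for n = m, i.e. 4 | h(m). Then
6^{m+1} − 2^{m+1} = 6·6^m − 2·2^m = 6·(6^m − 2^m) + (4)·2^m. The first term is divisible by 4 by the inductive hypothesis, and the second term (4)·2^m is divisible by 4 since 4 | 4. Hence 4 | h(m+1).
Hence, by induction on n, the claim holds for every n ≥ 1.
Therefore the largest such d is 4.

d = 4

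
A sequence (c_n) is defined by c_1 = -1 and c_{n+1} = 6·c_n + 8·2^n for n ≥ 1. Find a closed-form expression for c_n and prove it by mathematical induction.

Computing the first terms: c_1 = -1, c_2 = 10, c_3 = 92. This suggests c_n = -2^(n + 1) + 3·6^(n - 1).
For the base case n = 1: the formula gives -1 = -1 = c_1.
Suppose the result is true for n = i, so c_i = -2^(i + 1) + 3·6^(i - 1).
Then c_{i+1} = 6·c_i + 8·2^i = 6·(-2^(i + 1) + 3·6^(i - 1)) + 8·2^i = -2^(i + 2) + 3·6^i = -2^((i+1) + 1) + 3·6^((i+1) - 1),
which is the claimed formula at n = i+1.
By the principle of mathematical induction, the result holds for all n ≥ 1.

c_n = -2^(n + 1) + 3·6^(n - 1)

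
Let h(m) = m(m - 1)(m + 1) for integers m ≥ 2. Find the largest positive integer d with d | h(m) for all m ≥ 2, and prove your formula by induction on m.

d = 6

Computing the first values: h(2) = 6 and h(3) = 24; gcd(6, 24) = 6, so d ≤ 6.
We prove 6 | m(m - 1)(m + 1) for all m ≥ 2 by induction on m.
When m = 2: h(2) = 6 = 6·(1), so 6 | h(2).
Inductive step: suppose the statement holds for some i ≥ 2, i.e. 6 | h(i). Then
h(i+1) − h(i) = i·(i+1)·(i+2) − (i-1)·i·(i+1) = i·(i+1)·[(i+2) − (i-1)] = 3·i·(i+1). The product of 2 consecutive integers is divisible by (2)! = 2, so h(i+1) − h(i) is divisible by 3·2 = 6. By the inductive hypothesis 6 | h(i), hence 6 | h(i+1).
By induction, the statement is established for all m ≥ 2.
Therefore the largest such d is 6.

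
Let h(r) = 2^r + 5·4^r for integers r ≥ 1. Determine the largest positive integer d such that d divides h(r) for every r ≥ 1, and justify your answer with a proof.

d = 2

Computing the first values: h(1) = 22 and h(2) = 84; gcd(22, 84) = 2, so d ≤ 2.
We prove 2 | 2^r + 5·4^r for all r ≥ 1 by induction on r.
Base case (r = 1): h(1) = 22 = 2·(11), so 2 | h(1).
For the inductive step, assume it holds for an arbitrary j ≥ 1, i.e. 2 | h(j). Then
h(j+1) − 4·h(j) = (2^(j+1) + 5·4^(j+1)) − 4·(2^j + 5·4^j) = (1)·2^j·(2 − 4) = (-2)·2^j. Since 2 | h(j) by the inductive hypothesis, 2 | 4·h(j); and 2 | -2 since -2 = 2·-1. Therefore 2 | h(j+1).
This completes the induction.
Therefore the largest such d is 2.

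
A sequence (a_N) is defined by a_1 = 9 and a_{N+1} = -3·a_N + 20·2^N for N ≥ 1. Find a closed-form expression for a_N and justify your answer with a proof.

Computing the first terms: a_1 = 9, a_2 = 13, a_3 = 41. This suggests a_N = (-3)^(N - 1) + 2^(N + 2).
For the base case N = 1: the formula gives 9 = 9 = a_1.
Inductive step: suppose the statement holds for some m ≥ 1, so a_m = (-3)^(m - 1) + 2^(m + 2).
Then a_{m+1} = -3·a_m + 20·2^m = -3·((-3)^(m - 1) + 2^(m + 2)) + 20·2^m = (-3)^m + 2^(m + 3) = (-3)^((m+1) - 1) + 2^((m+1) + 2),
which is the claimed formula at N = m+1.
By the principle of mathematical induction, the result holds for all N ≥ 1.

a_N = (-3)^(N - 1) + 2^(N + 2)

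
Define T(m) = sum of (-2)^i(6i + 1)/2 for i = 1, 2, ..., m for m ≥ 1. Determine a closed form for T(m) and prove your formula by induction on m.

We claim T(m) = (-2)^m(2m + 1) - 1 for all m ≥ 1.
When m = 1: T(1) = -7, and the closed form gives -7. They agree.
Suppose the result is true for m = i, so T(i) = (-2)^i(2i + 1) - 1.
Then T(i+1) = T(i) + ((-2)^i(-6i - 7)) = ((-2)^i(2i + 1) - 1) + ((-2)^i(-6i - 7)).
Simplifying, T(i+1) = -4(-2)^i·i - 6(-2)^i - 1 = (-2)^(i+1)(2(i+1) + 1) - 1,
which is the closed form with m = i+1.
Hence, by induction on m, the claim holds for every m ≥ 1.

T(m) = (-2)^m(2m + 1) - 1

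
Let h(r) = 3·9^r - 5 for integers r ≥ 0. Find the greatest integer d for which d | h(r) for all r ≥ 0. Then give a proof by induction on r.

d = 2

Computing the first values: h(0) = -2 and h(1) = 22; gcd(-2, 22) = 2, so d ≤ 2.
We prove 2 | 3·9^r - 5 for all r ≥ 0 by induction on r.
When r = 0: h(0) = -2 = 2·(-1), so 2 | h(0).
For the inductive step, assume it holds for an arbitrary k ≥ 0, i.e. 2 | h(k). Then
h(k+1) = 3·9^(k+1) - 5 = 9·(3·9^k - 5) + 40 = 9·h(k) + 40. The first term is divisible by 2 by the inductive hypothesis, and 40 is divisible by 2. Hence 2 | h(k+1).
This completes the induction.
Therefore the largest such d is 2.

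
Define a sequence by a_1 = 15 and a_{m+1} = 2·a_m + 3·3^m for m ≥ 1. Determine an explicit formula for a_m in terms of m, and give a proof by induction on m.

Computing the first terms: a_1 = 15, a_2 = 39, a_3 = 105. This suggests a_m = 3·2^m + 3^(m + 1).
Base step (m = 1): the formula gives 15 = 15 = a_1.
Inductive step: suppose the statement holds for some k ≥ 1, so a_k = 3·2^k + 3^(k + 1).
Then a_{k+1} = 2·a_k + 3·3^k = 2·(3·2^k + 3^(k + 1)) + 3·3^k = 3·2^(k + 1) + 3^(k + 2) = 3·2^(k+1) + 3^((k+1) + 1),
which is the claimed formula at m = k+1.
By induction, the statement is established for all m ≥ 1.

a_m = 3·2^m + 3^(m + 1)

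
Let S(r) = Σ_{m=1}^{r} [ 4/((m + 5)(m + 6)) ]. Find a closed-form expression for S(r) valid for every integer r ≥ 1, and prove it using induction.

We claim S(r) = 2r/(3(r + 6)) for all r ≥ 1.
Base step (r = 1): S(1) = 2/21, and the closed form gives 2/21. They agree.
For the inductive step, assume it holds for an arbitrary m ≥ 1, so S(m) = 2m/(3(m + 6)).
Then S(m+1) = S(m) + (4/((m + 6)(m + 7))) = (2m/(3(m + 6))) + (4/((m + 6)(m + 7))).
Simplifying, S(m+1) = 2(m + 1)/(3(m + 7)) = 2(m+1)/(3((m+1) + 6)),
which is the closed form with r = m+1.
Hence, by induction on r, the claim holds for every r ≥ 1.

S(r) = 2r/(3(r + 6))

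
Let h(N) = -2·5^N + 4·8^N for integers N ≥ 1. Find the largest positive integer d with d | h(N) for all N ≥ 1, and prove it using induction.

Computing the first values: h(1) = 22 and h(2) = 206; gcd(22, 206) = 2, so d ≤ 2.
We prove 2 | -2·5^N + 4·8^N for all N ≥ 1 by induction on N.
Base case (N = 1): h(1) = 22 = 2·(11), so 2 | h(1).
Suppose the result is true for N = i, i.e. 2 | h(i). Then
h(i+1) − 8·h(i) = (-2·5^(i+1) + 4·8^(i+1)) − 8·(-2·5^i + 4·8^i) = (-2)·5^i·(5 − 8) = (6)·5^i. Since 2 | h(i) by the inductive hypothesis, 2 | 8·h(i); and 2 | 6 since 6 = 2·3. Therefore 2 | h(i+1).
This completes the induction.
Therefore the largest such d is 2.

d = 2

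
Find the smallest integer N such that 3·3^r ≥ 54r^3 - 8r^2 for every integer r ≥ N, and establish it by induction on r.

At r = 8: 19683 < 27136, so the inequality fails and N ≥ 9. We prove 3·3^r ≥ 54r^3 - 8r^2 for all r ≥ 9.
When r = 9: 3·3^r = 59049 and 54r^3 - 8r^2 = 38718, so 59049 ≥ 38718.
Inductive step: suppose the statement holds for some j ≥ 9, so 3·3^j ≥ 54j^3 - 8j^2.
Then 3·3^(j + 1) = 3·(3·3^j) ≥ 3·(54j^3 - 8j^2).
Also, for j ≥ 9 we have 3·(54j^3 - 8j^2) ≥ 54(j+1)^3 - 8(j+1)^2, since 3·(54j^3 - 8j^2) − (54(j+1)^3 - 8(j+1)^2) = 108j^3 - 178j^2 - 146j - 46, which is nonnegative for all j ≥ 9.
Combining, 3·3^(j + 1) ≥ 54(j+1)^3 - 8(j+1)^2.
By the principle of mathematical induction, the result holds for all r ≥ 9.
Hence the smallest such N is 9.

N = 9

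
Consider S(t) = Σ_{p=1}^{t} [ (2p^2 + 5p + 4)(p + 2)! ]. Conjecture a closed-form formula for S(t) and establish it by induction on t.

We claim S(t) = (2t + 1)(t + 3)! - 6 for all t ≥ 1.
When t = 1: S(1) = 66, and the closed form gives 66. They agree.
Inductive step: assume the claim holds for t = p, so S(p) = (2p + 1)(p + 3)! - 6.
Then S(p+1) = S(p) + ((2p^2 + 9p + 11)(p + 3)!) = ((2p + 1)(p + 3)! - 6) + ((2p^2 + 9p + 11)(p + 3)!).
Simplifying, S(p+1) = (2(p+1) + 1)((p+1) + 3)! - 6,
which is the closed form with t = p+1.
By the principle of mathematical induction, the result holds for all t ≥ 1.

S(t) = (2t + 1)(t + 3)! - 6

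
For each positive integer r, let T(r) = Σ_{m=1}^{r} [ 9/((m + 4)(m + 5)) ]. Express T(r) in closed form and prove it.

T(r) = 9r/(5(r + 5))

We claim T(r) = 9r/(5(r + 5)) for all r ≥ 1.
For the base case r = 1: T(1) = 3/10, and the closed form gives 3/10. They agree.
Inductive step: suppose the statement holds for some m ≥ 1, so T(m) = 9m/(5(m + 5)).
Then T(m+1) = T(m) + (9/((m + 5)(m + 6))) = (9m/(5(m + 5))) + (9/((m + 5)(m + 6))).
Simplifying, T(m+1) = 9(m + 1)/(5(m + 6)) = 9(m+1)/(5((m+1) + 5)),
which is the closed form with r = m+1.
Hence, by induction on r, the claim holds for every r ≥ 1.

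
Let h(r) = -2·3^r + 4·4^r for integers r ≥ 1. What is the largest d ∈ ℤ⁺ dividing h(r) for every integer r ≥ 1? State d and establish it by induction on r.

d = 2

Computing the first values: h(1) = 10 and h(2) = 46; gcd(10, 46) = 2, so d ≤ 2.
We prove 2 | -2·3^r + 4·4^r for all r ≥ 1 by induction on r.
For the base case r = 1: h(1) = 10 = 2·(5), so 2 | h(1).
Inductive step: suppose the statement holds for some i ≥ 1, i.e. 2 | h(i). Then
h(i+1) − 4·h(i) = (-2·3^(i+1) + 4·4^(i+1)) − 4·(-2·3^i + 4·4^i) = (-2)·3^i·(3 − 4) = (2)·3^i. Since 2 | h(i) by the inductive hypothesis, 2 | 4·h(i); and 2 | 2 since 2 = 2·1. Therefore 2 | h(i+1).
This completes the induction.
Therefore the largest such d is 2.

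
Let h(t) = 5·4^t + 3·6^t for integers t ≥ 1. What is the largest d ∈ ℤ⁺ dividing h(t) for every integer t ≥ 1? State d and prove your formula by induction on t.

Computing the first values: h(1) = 38 and h(2) = 188; gcd(38, 188) = 2, so d ≤ 2.
We prove 2 | 5·4^t + 3·6^t for all t ≥ 1 by induction on t.
For the base case t = 1: h(1) = 38 = 2·(19), so 2 | h(1).
Inductive step: assume the claim holds for t = m, i.e. 2 | h(m). Then
h(m+1) − 6·h(m) = (5·4^(m+1) + 3·6^(m+1)) − 6·(5·4^m + 3·6^m) = (5)·4^m·(4 − 6) = (-10)·4^m. Since 2 | h(m) by the inductive hypothesis, 2 | 6·h(m); and 2 | -10 since -10 = 2·-5. Therefore 2 | h(m+1).
By induction, the statement is established for all t ≥ 1.
Therefore the largest such d is 2.

d = 2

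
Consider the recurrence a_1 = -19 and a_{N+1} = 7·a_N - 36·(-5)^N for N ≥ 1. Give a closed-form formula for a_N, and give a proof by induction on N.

Computing the first terms: a_1 = -19, a_2 = 47, a_3 = -571. This suggests a_N = 3(-5)^N - 4·7^(N - 1).
Base step (N = 1): the formula gives -19 = -19 = a_1.
Inductive step: suppose the statement holds for some k ≥ 1, so a_k = 3(-5)^k - 4·7^(k - 1).
Then a_{k+1} = 7·a_k - 36·(-5)^k = 7·(3(-5)^k - 4·7^(k - 1)) - 36·(-5)^k = 3(-5)^(k + 1) - 4·7^k = 3(-5)^(k+1) - 4·7^((k+1) - 1),
which is the claimed formula at N = k+1.
This completes the induction.

a_N = 3(-5)^N - 4·7^(N - 1)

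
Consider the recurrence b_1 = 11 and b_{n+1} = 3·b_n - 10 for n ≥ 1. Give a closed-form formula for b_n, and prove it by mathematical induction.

Computing the first terms: b_1 = 11, b_2 = 23, b_3 = 59. This suggests b_n = 2·3^n + 5.
Base case (n = 1): the formula gives 11 = 11 = b_1.
Inductive step: suppose the statement holds for some r ≥ 1, so b_r = 2·3^r + 5.
Then b_{r+1} = 3·b_r - 10 = 3·(2·3^r + 5) - 10 = 2·3^(r + 1) + 5,
which is the claimed formula at n = r+1.
By the principle of mathematical induction, the result holds for all n ≥ 1.

b_n = 2·3^n + 5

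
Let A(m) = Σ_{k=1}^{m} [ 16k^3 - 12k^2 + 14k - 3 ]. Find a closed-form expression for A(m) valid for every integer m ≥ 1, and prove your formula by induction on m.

A(m) = m(2m + 1)(2m^2 + m + 2)

We claim A(m) = m(2m + 1)(2m^2 + m + 2) for all m ≥ 1.
When m = 1: A(1) = 15, and the closed form gives 15. They agree.
Inductive step: assume the claim holds for m = k, so A(k) = k(4k^3 + 4k^2 + 5k + 2).
Then A(k+1) = A(k) + (16k^3 + 36k^2 + 38k + 15) = (k(4k^3 + 4k^2 + 5k + 2)) + (16k^3 + 36k^2 + 38k + 15).
Simplifying, A(k+1) = (k + 1)(2k + 3)(2k^2 + 5k + 5) = (k+1)(2(k+1) + 1)(2(k+1)^2 + (k+1) + 2),
which is the closed form with m = k+1.
By the principle of mathematical induction, the result holds for all m ≥ 1.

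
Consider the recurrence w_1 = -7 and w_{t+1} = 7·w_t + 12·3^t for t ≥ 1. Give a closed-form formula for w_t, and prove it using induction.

w_t = -3^(t + 1) + 2·7^(t - 1)

Computing the first terms: w_1 = -7, w_2 = -13, w_3 = 17. This suggests w_t = -3^(t + 1) + 2·7^(t - 1).
Base case (t = 1): the formula gives -7 = -7 = w_1.
Suppose the result is true for t = p, so w_p = -3^(p + 1) + 2·7^(p - 1).
Then w_{p+1} = 7·w_p + 12·3^p = 7·(-3^(p + 1) + 2·7^(p - 1)) + 12·3^p = -3^(p + 2) + 2·7^p = -3^((p+1) + 1) + 2·7^((p+1) - 1),
which is the claimed formula at t = p+1.
This completes the induction.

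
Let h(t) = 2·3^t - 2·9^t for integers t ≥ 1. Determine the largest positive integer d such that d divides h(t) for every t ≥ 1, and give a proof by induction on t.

d = 12

Computing the first values: h(1) = -12 and h(2) = -144; gcd(-12, -144) = 12, so d ≤ 12.
We prove 12 | 2·3^t - 2·9^t for all t ≥ 1 by induction on t.
Base step (t = 1): h(1) = -12 = 12·(-1), so 12 | h(1).
For the inductive step, assume it holds for an arbitrary r ≥ 1, i.e. 12 | h(r). Then
h(r+1) − 9·h(r) = (2·3^(r+1) - 2·9^(r+1)) − 9·(2·3^r - 2·9^r) = (2)·3^r·(3 − 9) = (-12)·3^r. Since 12 | h(r) by the inductive hypothesis, 12 | 9·h(r); and 12 | -12 since -12 = 12·-1. Therefore 12 | h(r+1).
This completes the induction.
Therefore the largest such d is 12.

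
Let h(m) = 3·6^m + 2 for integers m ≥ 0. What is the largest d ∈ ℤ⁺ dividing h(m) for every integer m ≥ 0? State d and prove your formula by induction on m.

Computing the first values: h(0) = 5 and h(1) = 20; gcd(5, 20) = 5, so d ≤ 5.
We prove 5 | 3·6^m + 2 for all m ≥ 0 by induction on m.
For the base case m = 0: h(0) = 5 = 5·(1), so 5 | h(0).
Inductive step: suppose the statement holds for some k ≥ 0, i.e. 5 | h(k). Then
h(k+1) = 3·6^(k+1) + 2 = 6·(3·6^k + 2) - 10 = 6·h(k) - 10. The first term is divisible by 5 by the inductive hypothesis, and -10 is divisible by 5. Hence 5 | h(k+1).
By the principle of mathematical induction, the result holds for all m ≥ 0.
Therefore the largest such d is 5.

d = 5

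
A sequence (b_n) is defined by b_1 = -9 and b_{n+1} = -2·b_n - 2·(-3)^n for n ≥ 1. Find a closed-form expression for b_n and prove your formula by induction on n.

Computing the first terms: b_1 = -9, b_2 = 24, b_3 = -66. This suggests b_n = -3(-2)^(n - 1) + 2(-3)^n.
Base case (n = 1): the formula gives -9 = -9 = b_1.
Suppose the result is true for n = p, so b_p = -3(-2)^(p - 1) + 2(-3)^p.
Then b_{p+1} = -2·b_p - 2·(-3)^p = -2·(-3(-2)^(p - 1) + 2(-3)^p) - 2·(-3)^p = -3(-2)^p + 2(-3)^(p + 1) = -3(-2)^((p+1) - 1) + 2(-3)^(p+1),
which is the claimed formula at n = p+1.
By the principle of mathematical induction, the result holds for all n ≥ 1.

b_n = -3(-2)^(n - 1) + 2(-3)^n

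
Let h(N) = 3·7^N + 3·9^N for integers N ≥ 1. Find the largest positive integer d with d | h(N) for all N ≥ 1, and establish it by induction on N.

Computing the first values: h(1) = 48 and h(2) = 390; gcd(48, 390) = 6, so d ≤ 6.
We prove 6 | 3·7^N + 3·9^N for all N ≥ 1 by induction on N.
For the base case N = 1: h(1) = 48 = 6·(8), so 6 | h(1).
Inductive step: suppose the statement holds for some r ≥ 1, i.e. 6 | h(r). Then
h(r+1) − 9·h(r) = (3·7^(r+1) + 3·9^(r+1)) − 9·(3·7^r + 3·9^r) = (3)·7^r·(7 − 9) = (-6)·7^r. Since 6 | h(r) by the inductive hypothesis, 6 | 9·h(r); and 6 | -6 since -6 = 6·-1. Therefore 6 | h(r+1).
By induction, the statement is established for all N ≥ 1.
Therefore the largest such d is 6.

d = 6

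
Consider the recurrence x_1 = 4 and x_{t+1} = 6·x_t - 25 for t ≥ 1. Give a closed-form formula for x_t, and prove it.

x_t = -6^(t - 1) + 5

Computing the first terms: x_1 = 4, x_2 = -1, x_3 = -31. This suggests x_t = -6^(t - 1) + 5.
Base case (t = 1): the formula gives 4 = 4 = x_1.
For the inductive step, assume it holds for an arbitrary k ≥ 1, so x_k = -6^(k - 1) + 5.
Then x_{k+1} = 6·x_k - 25 = 6·(-6^(k - 1) + 5) - 25 = -6^k + 5 = -6^((k+1) - 1) + 5,
which is the claimed formula at t = k+1.
This completes the induction.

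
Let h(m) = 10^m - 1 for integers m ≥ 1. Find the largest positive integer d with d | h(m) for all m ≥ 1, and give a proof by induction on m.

d = 9

Computing the first values: h(1) = 9 and h(2) = 99; gcd(9, 99) = 9, so d ≤ 9.
We prove 9 | 10^m - 1 for all m ≥ 1 by induction on m.
For the base case m = 1: h(1) = 9 = 9·(1), so 9 | h(1).
Inductive step: suppose the statement holds for some p ≥ 1, i.e. 9 | h(p). Then
10^{p+1} − 1^{p+1} = 10·10^p − 1·1^p = 10·(10^p − 1^p) + (9)·1^p. The first term is divisible by 9 by the inductive hypothesis, and the second term (9)·1^p is divisible by 9 since 9 | 9. Hence 9 | h(p+1).
This completes the induction.
Therefore the largest such d is 9.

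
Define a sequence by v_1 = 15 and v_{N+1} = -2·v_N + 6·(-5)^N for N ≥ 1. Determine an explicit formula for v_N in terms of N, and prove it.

Computing the first terms: v_1 = 15, v_2 = -60, v_3 = 270. This suggests v_N = 5(-2)^(N - 1) - 2(-5)^N.
For the base case N = 1: the formula gives 15 = 15 = v_1.
Inductive step: suppose the statement holds for some i ≥ 1, so v_i = 5(-2)^(i - 1) - 2(-5)^i.
Then v_{i+1} = -2·v_i + 6·(-5)^i = -2·(5(-2)^(i - 1) - 2(-5)^i) + 6·(-5)^i = 5(-2)^i - 2(-5)^(i + 1) = 5(-2)^((i+1) - 1) - 2(-5)^(i+1),
which is the claimed formula at N = i+1.
This completes the induction.

v_N = 5(-2)^(N - 1) - 2(-5)^N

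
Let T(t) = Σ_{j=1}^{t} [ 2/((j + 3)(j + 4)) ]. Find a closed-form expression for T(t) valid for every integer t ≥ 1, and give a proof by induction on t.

T(t) = t/(2(t + 4))

We claim T(t) = t/(2(t + 4)) for all t ≥ 1.
For the base case t = 1: T(1) = 1/10, and the closed form gives 1/10. They agree.
For the inductive step, assume it holds for an arbitrary j ≥ 1, so T(j) = j/(2(j + 4)).
Then T(j+1) = T(j) + (2/((j + 4)(j + 5))) = (j/(2(j + 4))) + (2/((j + 4)(j + 5))).
Simplifying, T(j+1) = (j + 1)/(2(j + 5)) = (j+1)/(2((j+1) + 4)),
which is the closed form with t = j+1.
Hence, by induction on t, the claim holds for every t ≥ 1.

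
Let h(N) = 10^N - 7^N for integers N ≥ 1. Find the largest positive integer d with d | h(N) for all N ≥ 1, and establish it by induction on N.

d = 3

Computing the first values: h(1) = 3 and h(2) = 51; gcd(3, 51) = 3, so d ≤ 3.
We prove 3 | 10^N - 7^N for all N ≥ 1 by induction on N.
For the base case N = 1: h(1) = 3 = 3·(1), so 3 | h(1).
Suppose the result is true for N = m, i.e. 3 | h(m). Then
10^{m+1} − 7^{m+1} = 10·10^m − 7·7^m = 10·(10^m − 7^m) + (3)·7^m. The first term is divisible by 3 by the inductive hypothesis, and the second term (3)·7^m is divisible by 3 since 3 | 3. Hence 3 | h(m+1).
This completes the induction.
Therefore the largest such d is 3.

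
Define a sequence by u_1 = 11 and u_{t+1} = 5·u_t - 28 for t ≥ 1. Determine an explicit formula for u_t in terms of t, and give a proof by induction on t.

u_t = 4·5^(t - 1) + 7

Computing the first terms: u_1 = 11, u_2 = 27, u_3 = 107. This suggests u_t = 4·5^(t - 1) + 7.
Base step (t = 1): the formula gives 11 = 11 = u_1.
Inductive step: suppose the statement holds for some j ≥ 1, so u_j = 4·5^(j - 1) + 7.
Then u_{j+1} = 5·u_j - 28 = 5·(4·5^(j - 1) + 7) - 28 = 4·5^j + 7 = 4·5^((j+1) - 1) + 7,
which is the claimed formula at t = j+1.
By induction, the statement is established for all t ≥ 1.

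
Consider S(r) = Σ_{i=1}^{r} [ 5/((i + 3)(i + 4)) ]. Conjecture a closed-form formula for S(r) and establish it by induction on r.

S(r) = 5r/(4(r + 4))

We claim S(r) = 5r/(4(r + 4)) for all r ≥ 1.
For the base case r = 1: S(1) = 1/4, and the closed form gives 1/4. They agree.
Suppose the result is true for r = i, so S(i) = 5i/(4(i + 4)).
Then S(i+1) = S(i) + (5/((i + 4)(i + 5))) = (5i/(4(i + 4))) + (5/((i + 4)(i + 5))).
Simplifying, S(i+1) = 5(i + 1)/(4(i + 5)) = 5(i+1)/(4((i+1) + 4)),
which is the closed form with r = i+1.
This completes the induction.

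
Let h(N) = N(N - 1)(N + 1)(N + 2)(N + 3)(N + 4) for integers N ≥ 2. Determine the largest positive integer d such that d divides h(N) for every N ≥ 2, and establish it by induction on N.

Computing the first values: h(2) = 720 and h(3) = 5040; gcd(720, 5040) = 720, so d ≤ 720.
We prove 720 | N(N - 1)(N + 1)(N + 2)(N + 3)(N + 4) for all N ≥ 2 by induction on N.
For the base case N = 2: h(2) = 720 = 720·(1), so 720 | h(2).
Inductive step: assume the claim holds for N = r, i.e. 720 | h(r). Then
h(r+1) − h(r) = r·(r+1)·(r+2)·(r+3)·(r+4)·(r+5) − (r-1)·r·(r+1)·(r+2)·(r+3)·(r+4) = r·(r+1)·(r+2)·(r+3)·(r+4)·[(r+5) − (r-1)] = 6·r·(r+1)·(r+2)·(r+3)·(r+4). The product of 5 consecutive integers is divisible by (5)! = 120, so h(r+1) − h(r) is divisible by 6·120 = 720. By the inductive hypothesis 720 | h(r), hence 720 | h(r+1).
Hence, by induction on N, the claim holds for every N ≥ 2.
Therefore the largest such d is 720.

d = 720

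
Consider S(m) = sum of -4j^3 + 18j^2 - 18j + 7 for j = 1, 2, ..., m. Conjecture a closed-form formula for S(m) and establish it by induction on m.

We claim S(m) = -m(m^3 - 4m^2 + m - 1) for all m ≥ 1.
When m = 1: S(1) = 3, and the closed form gives 3. They agree.
Inductive step: assume the claim holds for m = j, so S(j) = j(-j^3 + 4j^2 - j + 1).
Then S(j+1) = S(j) + (-4j^3 + 6j^2 + 6j + 3) = (j(-j^3 + 4j^2 - j + 1)) + (-4j^3 + 6j^2 + 6j + 3).
Simplifying, S(j+1) = -(j + 1)(j^3 - j^2 - 4j - 3) = -(j+1)((j+1)^3 - 4(j+1)^2 + (j+1) - 1),
which is the closed form with m = j+1.
By induction, the statement is established for all m ≥ 1.

S(m) = -m(m^3 - 4m^2 + m - 1)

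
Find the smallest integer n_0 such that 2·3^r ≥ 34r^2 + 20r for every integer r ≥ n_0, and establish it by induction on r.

At r = 5: 486 < 950, so the inequality fails and n_0 ≥ 6. We prove 2·3^r ≥ 34r^2 + 20r for all r ≥ 6.
For the base case r = 6: 2·3^r = 1458 and 34r^2 + 20r = 1344, so 1458 ≥ 1344.
Inductive step: suppose the statement holds for some m ≥ 6, so 2·3^m ≥ 34m^2 + 20m.
Then 2·3^(m + 1) = 3·(2·3^m) ≥ 3·(34m^2 + 20m).
Also, for m ≥ 6 we have 3·(34m^2 + 20m) ≥ 34(m+1)^2 + 20(m+1), since 3·(34m^2 + 20m) − (34(m+1)^2 + 20(m+1)) = 68m^2 - 28m - 54, which is nonnegative for all m ≥ 6.
Combining, 2·3^(m + 1) ≥ 34(m+1)^2 + 20(m+1).
Hence, by induction on r, the claim holds for every r ≥ 6.
Hence the smallest such n_0 is 6.

n_0 = 6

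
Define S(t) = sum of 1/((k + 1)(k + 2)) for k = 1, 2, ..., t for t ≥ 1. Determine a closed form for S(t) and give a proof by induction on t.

S(t) = t/(2(t + 2))

We claim S(t) = t/(2(t + 2)) for all t ≥ 1.
When t = 1: S(1) = 1/6, and the closed form gives 1/6. They agree.
For the inductive step, assume it holds for an arbitrary k ≥ 1, so S(k) = k/(2(k + 2)).
Then S(k+1) = S(k) + (1/((k + 2)(k + 3))) = (k/(2(k + 2))) + (1/((k + 2)(k + 3))).
Simplifying, S(k+1) = (k + 1)/(2(k + 3)) = (k+1)/(2((k+1) + 2)),
which is the closed form with t = k+1.
Hence, by induction on t, the claim holds for every t ≥ 1.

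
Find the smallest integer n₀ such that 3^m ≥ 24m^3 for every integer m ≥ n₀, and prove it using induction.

At m = 8: 6561 < 12288, so the inequality fails and n₀ ≥ 9. We prove 3^m ≥ 24m^3 for all m ≥ 9.
For the base case m = 9: 3^m = 19683 and 24m^3 = 17496, so 19683 ≥ 17496.
Suppose the result is true for m = i, so 3^i ≥ 24i^3.
Then 3^(i + 1) = 3·(3^i) ≥ 3·(24i^3).
Also, for i ≥ 9 we have 3·(24i^3) ≥ 24(i+1)^3, since 3 ≥ (1 + 1/i)^3 for all i ≥ 9.
Combining, 3^(i + 1) ≥ 24(i+1)^3.
Hence, by induction on m, the claim holds for every m ≥ 9.
Hence the smallest such n₀ is 9.

n₀ = 9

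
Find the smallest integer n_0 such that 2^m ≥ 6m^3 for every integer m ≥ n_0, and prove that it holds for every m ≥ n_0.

At m = 14: 16384 < 16464, so the inequality fails and n_0 ≥ 15. We prove 2^m ≥ 6m^3 for all m ≥ 15.
Base step (m = 15): 2^m = 32768 and 6m^3 = 20250, so 32768 ≥ 20250.
Inductive step: suppose the statement holds for some p ≥ 15, so 2^p ≥ 6p^3.
Then 2^(p + 1) = 2·(2^p) ≥ 2·(6p^3).
Also, for p ≥ 15 we have 2·(6p^3) ≥ 6(p+1)^3, since 2 ≥ (1 + 1/p)^3 for all p ≥ 15.
Combining, 2^(p + 1) ≥ 6(p+1)^3.
Hence, by induction on m, the claim holds for every m ≥ 15.
Hence the smallest such n_0 is 15.

n_0 = 15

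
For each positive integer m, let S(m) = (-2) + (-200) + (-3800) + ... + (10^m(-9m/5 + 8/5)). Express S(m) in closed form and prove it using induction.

We claim S(m) = 2·10^m(-m + 1) - 2 for all m ≥ 1.
For the base case m = 1: S(1) = -2, and the closed form gives -2. They agree.
For the inductive step, assume it holds for an arbitrary j ≥ 1, so S(j) = 2·10^j(-j + 1) - 2.
Then S(j+1) = S(j) + (10^j(-18j - 2)) = (2·10^j(-j + 1) - 2) + (10^j(-18j - 2)).
Simplifying, S(j+1) = -20·10^j·j - 2 = 2·10^(j+1)(-(j+1) + 1) - 2,
which is the closed form with m = j+1.
Hence, by induction on m, the claim holds for every m ≥ 1.

S(m) = 2·10^m(-m + 1) - 2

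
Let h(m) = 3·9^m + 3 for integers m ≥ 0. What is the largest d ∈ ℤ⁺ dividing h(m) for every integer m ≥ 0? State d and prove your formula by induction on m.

d = 6

Computing the first values: h(0) = 6 and h(1) = 30; gcd(6, 30) = 6, so d ≤ 6.
We prove 6 | 3·9^m + 3 for all m ≥ 0 by induction on m.
Base step (m = 0): h(0) = 6 = 6·(1), so 6 | h(0).
Inductive step: assume the claim holds for m = i, i.e. 6 | h(i). Then
h(i+1) = 3·9^(i+1) + 3 = 9·(3·9^i + 3) - 24 = 9·h(i) - 24. The first term is divisible by 6 by the inductive hypothesis, and -24 is divisible by 6. Hence 6 | h(i+1).
This completes the induction.
Therefore the largest such d is 6.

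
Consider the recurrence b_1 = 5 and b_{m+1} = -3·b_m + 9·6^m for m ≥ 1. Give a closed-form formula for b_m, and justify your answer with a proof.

Computing the first terms: b_1 = 5, b_2 = 39, b_3 = 207. This suggests b_m = -(-3)^(m - 1) + 6^m.
When m = 1: the formula gives 5 = 5 = b_1.
Inductive step: assume the claim holds for m = k, so b_k = -(-3)^(k - 1) + 6^k.
Then b_{k+1} = -3·b_k + 9·6^k = -3·(-(-3)^(k - 1) + 6^k) + 9·6^k = -(-3)^k + 6^(k + 1) = -(-3)^((k+1) - 1) + 6^(k+1),
which is the claimed formula at m = k+1.
This completes the induction.

b_m = -(-3)^(m - 1) + 6^m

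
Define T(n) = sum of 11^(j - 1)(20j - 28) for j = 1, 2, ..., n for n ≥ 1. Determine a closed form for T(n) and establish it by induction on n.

We claim T(n) = 11^n(2n - 3) + 3 for all n ≥ 1.
Base step (n = 1): T(1) = -8, and the closed form gives -8. They agree.
Suppose the result is true for n = j, so T(j) = 11^j(2j - 3) + 3.
Then T(j+1) = T(j) + (11^j(20j - 8)) = (11^j(2j - 3) + 3) + (11^j(20j - 8)).
Simplifying, T(j+1) = 22·11^j·j - 11·11^j + 3 = 11^(j+1)(2(j+1) - 3) + 3,
which is the closed form with n = j+1.
This completes the induction.

T(n) = 11^n(2n - 3) + 3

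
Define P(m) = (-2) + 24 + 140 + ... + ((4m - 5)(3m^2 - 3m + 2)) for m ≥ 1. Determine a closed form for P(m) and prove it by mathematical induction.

P(m) = m(3m^3 - 3m^2 + m - 3)

We claim P(m) = m(3m^3 - 3m^2 + m - 3) for all m ≥ 1.
For the base case m = 1: P(1) = -2, and the closed form gives -2. They agree.
For the inductive step, assume it holds for an arbitrary p ≥ 1, so P(p) = p(3p^3 - 3p^2 + p - 3).
Then P(p+1) = P(p) + (12p^3 + 9p^2 + 5p - 2) = (p(3p^3 - 3p^2 + p - 3)) + (12p^3 + 9p^2 + 5p - 2).
Simplifying, P(p+1) = (p + 1)(3p^3 + 6p^2 + 4p - 2) = (p+1)(3(p+1)^3 - 3(p+1)^2 + (p+1) - 3),
which is the closed form with m = p+1.
By induction, the statement is established for all m ≥ 1.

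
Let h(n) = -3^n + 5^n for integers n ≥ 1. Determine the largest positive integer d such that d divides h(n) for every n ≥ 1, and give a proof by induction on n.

Computing the first values: h(1) = 2 and h(2) = 16; gcd(2, 16) = 2, so d ≤ 2.
We prove 2 | -3^n + 5^n for all n ≥ 1 by induction on n.
Base case (n = 1): h(1) = 2 = 2·(1), so 2 | h(1).
Suppose the result is true for n = i, i.e. 2 | h(i). Then
5^{i+1} − 3^{i+1} = 5·5^i − 3·3^i = 5·(5^i − 3^i) + (2)·3^i. The first term is divisible by 2 by the inductive hypothesis, and the second term (2)·3^i is divisible by 2 since 2 | 2. Hence 2 | h(i+1).
Hence, by induction on n, the claim holds for every n ≥ 1.
Therefore the largest such d is 2.

d = 2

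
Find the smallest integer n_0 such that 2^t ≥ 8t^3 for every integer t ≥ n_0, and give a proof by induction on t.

n_0 = 15

At t = 14: 16384 < 21952, so the inequality fails and n_0 ≥ 15. We prove 2^t ≥ 8t^3 for all t ≥ 15.
Base case (t = 15): 2^t = 32768 and 8t^3 = 27000, so 32768 ≥ 27000.
Inductive step: suppose the statement holds for some p ≥ 15, so 2^p ≥ 8p^3.
Then 2^(p + 1) = 2·(2^p) ≥ 2·(8p^3).
Also, for p ≥ 15 we have 2·(8p^3) ≥ 8(p+1)^3, since 2 ≥ (1 + 1/p)^3 for all p ≥ 15.
Combining, 2^(p + 1) ≥ 8(p+1)^3.
By induction, the statement is established for all t ≥ 15.
Hence the smallest such n_0 is 15.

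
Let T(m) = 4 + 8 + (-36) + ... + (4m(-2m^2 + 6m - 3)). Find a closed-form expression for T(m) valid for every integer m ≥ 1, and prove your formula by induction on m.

We claim T(m) = -2m(m + 1)(m^2 - 3m + 1) for all m ≥ 1.
Base case (m = 1): T(1) = 4, and the closed form gives 4. They agree.
Inductive step: suppose the statement holds for some j ≥ 1, so T(j) = 2j(-j^3 + 2j^2 + 2j - 1).
Then T(j+1) = T(j) + (-8j^3 + 12j + 4) = (2j(-j^3 + 2j^2 + 2j - 1)) + (-8j^3 + 12j + 4).
Simplifying, T(j+1) = -2(j + 1)(j + 2)(j^2 - j - 1) = -2(j+1)((j+1) + 1)((j+1)^2 - 3(j+1) + 1),
which is the closed form with m = j+1.
By induction, the statement is established for all m ≥ 1.

T(m) = -2m(m + 1)(m^2 - 3m + 1)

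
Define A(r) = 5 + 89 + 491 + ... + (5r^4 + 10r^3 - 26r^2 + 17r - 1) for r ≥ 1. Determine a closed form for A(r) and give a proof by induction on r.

We claim A(r) = r(r^4 + 5r^3 - 2r^2 - 2r + 3) for all r ≥ 1.
Base step (r = 1): A(1) = 5, and the closed form gives 5. They agree.
For the inductive step, assume it holds for an arbitrary p ≥ 1, so A(p) = p(p^4 + 5p^3 - 2p^2 - 2p + 3).
Then A(p+1) = A(p) + (5p^4 + 30p^3 + 34p^2 + 15p + 5) = (p(p^4 + 5p^3 - 2p^2 - 2p + 3)) + (5p^4 + 30p^3 + 34p^2 + 15p + 5).
Simplifying, A(p+1) = (p + 1)(p^4 + 9p^3 + 19p^2 + 13p + 5) = (p+1)((p+1)^4 + 5(p+1)^3 - 2(p+1)^2 - 2(p+1) + 3),
which is the closed form with r = p+1.
This completes the induction.

A(r) = r(r^4 + 5r^3 - 2r^2 - 2r + 3)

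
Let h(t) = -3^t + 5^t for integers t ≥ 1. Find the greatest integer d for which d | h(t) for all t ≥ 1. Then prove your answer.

Computing the first values: h(1) = 2 and h(2) = 16; gcd(2, 16) = 2, so d ≤ 2.
We prove 2 | -3^t + 5^t for all t ≥ 1 by induction on t.
For the base case t = 1: h(1) = 2 = 2·(1), so 2 | h(1).
Suppose the result is true for t = j, i.e. 2 | h(j). Then
5^{j+1} − 3^{j+1} = 5·5^j − 3·3^j = 5·(5^j − 3^j) + (2)·3^j. The first term is divisible by 2 by the inductive hypothesis, and the second term (2)·3^j is divisible by 2 since 2 | 2. Hence 2 | h(j+1).
By induction, the statement is established for all t ≥ 1.
Therefore the largest such d is 2.

d = 2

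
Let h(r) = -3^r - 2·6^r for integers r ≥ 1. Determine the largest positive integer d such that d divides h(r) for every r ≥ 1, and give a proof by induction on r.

Computing the first values: h(1) = -15 and h(2) = -81; gcd(-15, -81) = 3, so d ≤ 3.
We prove 3 | -3^r - 2·6^r for all r ≥ 1 by induction on r.
For the base case r = 1: h(1) = -15 = 3·(-5), so 3 | h(1).
Inductive step: assume the claim holds for r = k, i.e. 3 | h(k). Then
h(k+1) − 6·h(k) = (-3^(k+1) - 2·6^(k+1)) − 6·(-3^k - 2·6^k) = (-1)·3^k·(3 − 6) = (3)·3^k. Since 3 | h(k) by the inductive hypothesis, 3 | 6·h(k); and 3 | 3 since 3 = 3·1. Therefore 3 | h(k+1).
By induction, the statement is established for all r ≥ 1.
Therefore the largest such d is 3.

d = 3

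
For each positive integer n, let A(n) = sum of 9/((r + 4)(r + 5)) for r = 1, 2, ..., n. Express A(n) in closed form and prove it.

We claim A(n) = 9n/(5(n + 5)) for all n ≥ 1.
Base case (n = 1): A(1) = 3/10, and the closed form gives 3/10. They agree.
Inductive step: assume the claim holds for n = r, so A(r) = 9r/(5(r + 5)).
Then A(r+1) = A(r) + (9/((r + 5)(r + 6))) = (9r/(5(r + 5))) + (9/((r + 5)(r + 6))).
Simplifying, A(r+1) = 9(r + 1)/(5(r + 6)) = 9(r+1)/(5((r+1) + 5)),
which is the closed form with n = r+1.
By induction, the statement is established for all n ≥ 1.

A(n) = 9n/(5(n + 5))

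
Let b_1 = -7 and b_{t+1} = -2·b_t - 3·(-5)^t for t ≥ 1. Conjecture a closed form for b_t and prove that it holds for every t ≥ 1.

b_t = (-2)^t + (-5)^t

Computing the first terms: b_1 = -7, b_2 = 29, b_3 = -133. This suggests b_t = (-2)^t + (-5)^t.
Base step (t = 1): the formula gives -7 = -7 = b_1.
Inductive step: assume the claim holds for t = j, so b_j = (-2)^j + (-5)^j.
Then b_{j+1} = -2·b_j - 3·(-5)^j = -2·((-2)^j + (-5)^j) - 3·(-5)^j = (-2)^(j + 1) + (-5)^(j + 1),
which is the claimed formula at t = j+1.
Hence, by induction on t, the claim holds for every t ≥ 1.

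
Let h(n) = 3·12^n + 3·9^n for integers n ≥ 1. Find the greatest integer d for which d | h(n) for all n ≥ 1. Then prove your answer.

Computing the first values: h(1) = 63 and h(2) = 675; gcd(63, 675) = 9, so d ≤ 9.
We prove 9 | 3·12^n + 3·9^n for all n ≥ 1 by induction on n.
For the base case n = 1: h(1) = 63 = 9·(7), so 9 | h(1).
Suppose the result is true for n = i, i.e. 9 | h(i). Then
h(i+1) − 12·h(i) = (3·12^(i+1) + 3·9^(i+1)) − 12·(3·12^i + 3·9^i) = (3)·9^i·(9 − 12) = (-9)·9^i. Since 9 | h(i) by the inductive hypothesis, 9 | 12·h(i); and 9 | -9 since -9 = 9·-1. Therefore 9 | h(i+1).
By the principle of mathematical induction, the result holds for all n ≥ 1.
Therefore the largest such d is 9.

d = 9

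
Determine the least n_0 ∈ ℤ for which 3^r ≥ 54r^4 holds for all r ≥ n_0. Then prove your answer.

n_0 = 13

At r = 12: 531441 < 1119744, so the inequality fails and n_0 ≥ 13. We prove 3^r ≥ 54r^4 for all r ≥ 13.
For the base case r = 13: 3^r = 1594323 and 54r^4 = 1542294, so 1594323 ≥ 1542294.
Suppose the result is true for r = k, so 3^k ≥ 54k^4.
Then 3^(k + 1) = 3·(3^k) ≥ 3·(54k^4).
Also, for k ≥ 13 we have 3·(54k^4) ≥ 54(k+1)^4, since 3 ≥ (1 + 1/k)^4 for all k ≥ 13.
Combining, 3^(k + 1) ≥ 54(k+1)^4.
By induction, the statement is established for all r ≥ 13.
Hence the smallest such n_0 is 13.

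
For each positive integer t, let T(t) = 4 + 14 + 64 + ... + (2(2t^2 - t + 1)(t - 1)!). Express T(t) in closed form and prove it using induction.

T(t) = (4t + 2)t! - 2

We claim T(t) = (4t + 2)t! - 2 for all t ≥ 1.
When t = 1: T(1) = 4, and the closed form gives 4. They agree.
Inductive step: suppose the statement holds for some r ≥ 1, so T(r) = (4r + 2)r! - 2.
Then T(r+1) = T(r) + (2(2r^2 + 3r + 2)r!) = ((4r + 2)r! - 2) + (2(2r^2 + 3r + 2)r!).
Simplifying, T(r+1) = (4(r+1) + 2)(r+1)! - 2,
which is the closed form with t = r+1.
This completes the induction.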